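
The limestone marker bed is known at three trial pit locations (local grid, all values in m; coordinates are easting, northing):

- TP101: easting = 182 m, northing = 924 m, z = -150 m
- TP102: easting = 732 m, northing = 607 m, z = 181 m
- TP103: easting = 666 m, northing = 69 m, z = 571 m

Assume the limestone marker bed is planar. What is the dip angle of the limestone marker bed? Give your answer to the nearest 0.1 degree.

37.4°

Two edge vectors: TP101→TP102 = (550, -317, 331), TP101→TP103 = (484, -855, 721).
Normal n = (TP101→TP102) × (TP101→TP103) = (54448, -236346, -316822).
So ∂z/∂easting = −n_x/n_z = 0.17186 and ∂z/∂northing = −n_y/n_z = −0.74599.
Gradient magnitude |∇z| = √(a² + b²) = √(0.02953 + 0.55650) = 0.76553.
True dip = arctan(0.76553) = 37.4°, dipping toward NNW (azimuth ≈ 347°).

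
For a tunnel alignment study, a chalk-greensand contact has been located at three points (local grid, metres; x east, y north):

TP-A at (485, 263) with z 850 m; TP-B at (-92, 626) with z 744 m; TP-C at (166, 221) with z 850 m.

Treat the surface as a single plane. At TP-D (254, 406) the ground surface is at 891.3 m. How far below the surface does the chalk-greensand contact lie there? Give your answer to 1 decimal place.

Two edge vectors: TP-A→TP-B = (-577, 363, -106), TP-A→TP-C = (-319, -42, 0).
Normal n = (TP-A→TP-B) × (TP-A→TP-C) = (-4452, 33814, 140031).
So ∂z/∂x = −n_x/n_z = 0.03179 and ∂z/∂y = −n_y/n_z = −0.24148.
Intercept c from TP-A: 850 − 15.42 + 63.51 = 898.09.
At (254, 406): z_contact = 8.08 − 98.04 + 898.09 = 808.12 m.
Depth below ground = 891.3 − 808.12 = 83.2 m.

83.2 m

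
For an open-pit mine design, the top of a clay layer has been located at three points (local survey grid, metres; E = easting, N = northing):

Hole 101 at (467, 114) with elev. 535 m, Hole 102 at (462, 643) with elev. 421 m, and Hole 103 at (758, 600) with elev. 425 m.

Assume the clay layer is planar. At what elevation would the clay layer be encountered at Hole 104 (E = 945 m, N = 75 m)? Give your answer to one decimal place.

534.9 m

Two edge vectors: Hole 101→Hole 102 = (-5, 529, -114), Hole 101→Hole 103 = (291, 486, -110).
Normal n = (Hole 101→Hole 102) × (Hole 101→Hole 103) = (-2786, -33724, -156369).
So ∂z/∂E = −n_x/n_z = −0.01782 and ∂z/∂N = −n_y/n_z = −0.21567.
Intercept c from Hole 101: 535 + 8.32 + 24.59 = 567.91.
At (945, 75): z = −16.8 − 16.2 + 567.91 = 534.9 m.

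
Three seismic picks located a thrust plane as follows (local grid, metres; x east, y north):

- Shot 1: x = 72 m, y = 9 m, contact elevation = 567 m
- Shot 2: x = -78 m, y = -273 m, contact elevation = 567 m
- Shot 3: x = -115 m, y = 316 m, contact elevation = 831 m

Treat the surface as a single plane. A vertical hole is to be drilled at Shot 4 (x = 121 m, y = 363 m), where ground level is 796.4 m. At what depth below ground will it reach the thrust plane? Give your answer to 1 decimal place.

Let the plane be z = a·x + b·y + c.
Shot 2−Shot 1: −150a − 282b = 0;  Shot 3−Shot 1: −187a + 307b = 264.
Solving gives a = −0.75364, b = 0.40087.
Then c = 567 − a·72 − b·9 = 617.65.
At (121, 363): z_contact = −91.19 + 145.52 + 617.65 = 671.98 m.
Depth below ground = 796.4 − 671.98 = 124.4 m.

124.4 m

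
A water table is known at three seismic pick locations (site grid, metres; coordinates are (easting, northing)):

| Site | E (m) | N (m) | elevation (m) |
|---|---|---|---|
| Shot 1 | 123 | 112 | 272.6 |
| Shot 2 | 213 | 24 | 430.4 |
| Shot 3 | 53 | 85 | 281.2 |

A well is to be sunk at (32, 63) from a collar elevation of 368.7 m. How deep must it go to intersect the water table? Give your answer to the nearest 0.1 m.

65.8 m

Let the plane be z = a·E + b·N + c.
Shot 2−Shot 1: 90a − 88b = 157.8;  Shot 3−Shot 1: −70a − 27b = 8.6.
Solving gives a = 0.40789, b = −1.37602.
Then c = 272.6 − a·123 − b·112 = 376.54.
At (32, 63): z_contact = 13.05 − 86.69 + 376.54 = 302.91 m.
Depth below ground = 368.7 − 302.91 = 65.8 m.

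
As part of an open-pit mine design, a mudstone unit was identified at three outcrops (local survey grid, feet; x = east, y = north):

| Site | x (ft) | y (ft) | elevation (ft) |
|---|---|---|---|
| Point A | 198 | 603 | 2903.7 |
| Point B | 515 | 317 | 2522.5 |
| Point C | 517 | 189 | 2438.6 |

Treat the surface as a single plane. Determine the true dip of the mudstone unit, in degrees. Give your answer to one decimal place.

Let the plane be z = a·x + b·y + c.
Point B−Point A: 317a − 286b = −381.2;  Point C−Point A: 319a − 414b = −465.1.
Solving gives a = −0.61989, b = 0.64578.
Gradient magnitude |∇z| = √(a² + b²) = √(0.38427 + 0.41704) = 0.89516.
True dip = arctan(0.89516) = 41.8°, dipping toward SE (azimuth ≈ 136°).

41.8°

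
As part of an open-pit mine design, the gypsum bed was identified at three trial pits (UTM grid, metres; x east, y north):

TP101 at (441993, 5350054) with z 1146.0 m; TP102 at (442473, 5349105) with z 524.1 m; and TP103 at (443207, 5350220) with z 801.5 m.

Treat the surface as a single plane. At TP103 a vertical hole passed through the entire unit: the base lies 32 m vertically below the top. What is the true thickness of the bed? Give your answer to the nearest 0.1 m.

Two edge vectors: TP101→TP102 = (480, -949, -621.9), TP101→TP103 = (1214, 166, -344.5).
Normal n = (TP101→TP102) × (TP101→TP103) = (430165.9, -589626.6, 1231766).
So ∂z/∂x = −n_x/n_z = −0.34923 and ∂z/∂y = −n_y/n_z = 0.47868.
|∇z| = √(a²+b²) = 0.59254, so dip δ = arctan(0.59254) = 30.65°.
True thickness = vertical thickness × cos δ = 32 × cos 30.65° = 27.5 m.

27.5 m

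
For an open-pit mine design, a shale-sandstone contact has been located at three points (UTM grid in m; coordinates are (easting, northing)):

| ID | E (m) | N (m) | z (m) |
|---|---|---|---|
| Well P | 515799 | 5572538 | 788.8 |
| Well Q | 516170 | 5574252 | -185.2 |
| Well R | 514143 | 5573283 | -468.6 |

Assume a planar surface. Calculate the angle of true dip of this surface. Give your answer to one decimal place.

Let the plane be z = a·E + b·N + c.
Well Q−Well P: 371a + 1714b = −974;  Well R−Well P: −1656a + 745b = −1257.4.
Solving gives a = 0.45896, b = −0.66760.
Gradient magnitude |∇z| = √(a² + b²) = √(0.21064 + 0.44570) = 0.81015.
True dip = arctan(0.81015) = 39.0°, dipping toward NW (azimuth ≈ 325°).

39.0°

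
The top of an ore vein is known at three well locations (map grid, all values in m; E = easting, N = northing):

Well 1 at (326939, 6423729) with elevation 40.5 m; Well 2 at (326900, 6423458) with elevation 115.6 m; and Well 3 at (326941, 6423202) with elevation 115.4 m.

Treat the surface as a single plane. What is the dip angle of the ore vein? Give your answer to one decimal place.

Let the plane be z = a·E + b·N + c.
Well 2−Well 1: −39a − 271b = 75.1;  Well 3−Well 1: 2a − 527b = 74.9.
Solving gives a = −0.91395, b = −0.14559.
Gradient magnitude |∇z| = √(a² + b²) = √(0.83531 + 0.02120) = 0.92548.
True dip = arctan(0.92548) = 42.8°, dipping toward E (azimuth ≈ 081°).

42.8°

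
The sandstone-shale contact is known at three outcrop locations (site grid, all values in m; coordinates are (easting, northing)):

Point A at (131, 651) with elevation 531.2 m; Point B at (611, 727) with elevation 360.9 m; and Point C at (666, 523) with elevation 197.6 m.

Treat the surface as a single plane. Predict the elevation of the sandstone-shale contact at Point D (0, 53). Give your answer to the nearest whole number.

Two edge vectors: Point A→Point B = (480, 76, -170.3), Point A→Point C = (535, -128, -333.6).
Normal n = (Point A→Point B) × (Point A→Point C) = (-47152, 69017.5, -102100).
So ∂z/∂E = −n_x/n_z = −0.46182 and ∂z/∂N = −n_y/n_z = 0.67598.
Intercept c from Point A: 531.2 + 60.50 − 440.06 = 151.64.
At (0, 53): z = 0.0 + 35.8 + 151.64 = 187.5 m.

187 m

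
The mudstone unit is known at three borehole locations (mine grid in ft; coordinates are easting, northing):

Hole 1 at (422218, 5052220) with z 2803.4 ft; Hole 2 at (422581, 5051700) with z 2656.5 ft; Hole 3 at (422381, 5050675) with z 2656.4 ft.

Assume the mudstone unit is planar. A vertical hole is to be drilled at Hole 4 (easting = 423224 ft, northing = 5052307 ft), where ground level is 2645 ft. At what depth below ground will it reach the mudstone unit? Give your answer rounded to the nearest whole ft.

154 ft

Let the plane be z = a·easting + b·northing + c.
Hole 2−Hole 1: 363a − 520b = −146.9;  Hole 3−Hole 1: 163a − 1545b = −147.
Solving gives a = −0.31616972, b = 0.06178921.
Then c = 2803.4 − a·422218 − b·5052220 = −175876.75.
At (423224, 5052307): z_contact = −133810.6 + 312178.1 − 175876.75 = 2490.7 ft.
Depth below ground = 2645 − 2490.7 = 154 ft.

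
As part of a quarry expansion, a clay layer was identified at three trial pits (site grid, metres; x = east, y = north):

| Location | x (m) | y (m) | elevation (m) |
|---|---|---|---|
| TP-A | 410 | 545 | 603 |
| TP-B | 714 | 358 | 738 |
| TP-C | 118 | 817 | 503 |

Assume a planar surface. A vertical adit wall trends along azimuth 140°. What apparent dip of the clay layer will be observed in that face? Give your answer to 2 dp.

9.45°

Two edge vectors: TP-A→TP-B = (304, -187, 135), TP-A→TP-C = (-292, 272, -100).
Normal n = (TP-A→TP-B) × (TP-A→TP-C) = (-18020, -9020, 28084).
So ∂z/∂x = −n_x/n_z = 0.64165 and ∂z/∂y = −n_y/n_z = 0.32118.
Unit vector along 140° is (sin 140°, cos 140°) = (0.6428, -0.7660).
Slope in that direction = a·(0.6428) + b·(-0.7660) = 0.16640.
Apparent dip = arctan|0.16640| = 9.45° (true dip is 35.7°, so apparent ≤ true as expected).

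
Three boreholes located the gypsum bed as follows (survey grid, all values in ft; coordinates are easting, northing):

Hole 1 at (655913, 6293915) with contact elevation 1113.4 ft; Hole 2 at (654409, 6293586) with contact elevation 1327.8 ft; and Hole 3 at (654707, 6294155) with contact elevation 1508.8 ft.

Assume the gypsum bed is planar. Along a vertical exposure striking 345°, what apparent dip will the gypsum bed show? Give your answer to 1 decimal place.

Let the plane be z = a·easting + b·northing + c.
Hole 2−Hole 1: −1504a − 329b = 214.4;  Hole 3−Hole 1: −1206a + 240b = 395.4.
Solving gives a = −0.23959, b = 0.44358.
Unit vector along 345° is (sin 345°, cos 345°) = (-0.2588, 0.9659).
Slope in that direction = a·(-0.2588) + b·(0.9659) = 0.49047.
Apparent dip = arctan|0.49047| = 26.1° (true dip is 26.8°, so apparent ≤ true as expected).

26.1°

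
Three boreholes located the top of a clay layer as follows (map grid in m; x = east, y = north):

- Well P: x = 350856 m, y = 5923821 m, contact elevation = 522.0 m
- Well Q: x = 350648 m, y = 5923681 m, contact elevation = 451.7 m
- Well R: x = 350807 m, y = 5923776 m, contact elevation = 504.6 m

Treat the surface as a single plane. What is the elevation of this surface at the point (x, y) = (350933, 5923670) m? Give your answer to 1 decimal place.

533.9 m

Two edge vectors: Well P→Well Q = (-208, -140, -70.3), Well P→Well R = (-49, -45, -17.4).
Normal n = (Well P→Well Q) × (Well P→Well R) = (-727.5, -174.5, 2500).
So ∂z/∂x = −n_x/n_z = 0.291000000 and ∂z/∂y = −n_y/n_z = 0.069800000.
Intercept c from Well P: 522 − 102099.10 − 413482.71 = −515059.80.
At (350933, 5923670): z = 102121.5 + 413472.2 − 515059.80 = 533.9 m.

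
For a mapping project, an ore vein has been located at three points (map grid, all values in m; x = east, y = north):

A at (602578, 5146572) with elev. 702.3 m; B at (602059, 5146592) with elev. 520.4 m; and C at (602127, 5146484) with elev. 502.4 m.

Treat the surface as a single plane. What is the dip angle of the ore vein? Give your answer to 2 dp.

28.36°

Let the plane be z = a·x + b·y + c.
B−A: −519a + 20b = −181.9;  C−A: −451a − 88b = −199.9.
Solving gives a = 0.36578, b = 0.39697.
Gradient magnitude |∇z| = √(a² + b²) = √(0.13379 + 0.15759) = 0.53980.
True dip = arctan(0.53980) = 28.36°, dipping toward SW (azimuth ≈ 223°).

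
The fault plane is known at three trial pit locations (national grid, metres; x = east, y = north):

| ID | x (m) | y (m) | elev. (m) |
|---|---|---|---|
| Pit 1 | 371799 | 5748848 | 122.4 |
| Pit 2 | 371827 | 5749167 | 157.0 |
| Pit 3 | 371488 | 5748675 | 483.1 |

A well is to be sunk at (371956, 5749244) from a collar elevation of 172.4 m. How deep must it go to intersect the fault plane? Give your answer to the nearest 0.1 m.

Two edge vectors: Pit 1→Pit 2 = (28, 319, 34.6), Pit 1→Pit 3 = (-311, -173, 360.7).
Normal n = (Pit 1→Pit 2) × (Pit 1→Pit 3) = (121049.1, -20860.2, 94365).
So ∂z/∂x = −n_x/n_z = −1.282775393 and ∂z/∂y = −n_y/n_z = 0.221058655.
Intercept c from Pit 1: 122.4 + 476934.61 − 1270832.61 = −793775.60.
At (371956, 5749244): z_contact = −477136.00 + 1270920.15 − 793775.60 = 8.54 m.
Depth below ground = 172.4 − 8.54 = 163.9 m.

163.9 m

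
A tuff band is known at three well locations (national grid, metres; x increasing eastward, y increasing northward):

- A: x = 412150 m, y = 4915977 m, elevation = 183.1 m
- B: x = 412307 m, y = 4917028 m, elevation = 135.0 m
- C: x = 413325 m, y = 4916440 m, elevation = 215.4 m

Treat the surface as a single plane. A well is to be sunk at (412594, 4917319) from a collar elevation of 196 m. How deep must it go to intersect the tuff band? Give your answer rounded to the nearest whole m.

63 m

Two edge vectors: A→B = (157, 1051, -48.1), A→C = (1175, 463, 32.3).
Normal n = (A→B) × (A→C) = (56217.6, -61588.6, -1162234).
So ∂z/∂x = −n_x/n_z = 0.04837029 and ∂z/∂y = −n_y/n_z = −0.05299157.
Intercept c from A: 183.1 − 19935.82 + 260505.32 = 240752.60.
At (412594, 4917319): z_contact = 19957.3 − 260576.4 + 240752.60 = 133.5 m.
Depth below ground = 196 − 133.5 = 63 m.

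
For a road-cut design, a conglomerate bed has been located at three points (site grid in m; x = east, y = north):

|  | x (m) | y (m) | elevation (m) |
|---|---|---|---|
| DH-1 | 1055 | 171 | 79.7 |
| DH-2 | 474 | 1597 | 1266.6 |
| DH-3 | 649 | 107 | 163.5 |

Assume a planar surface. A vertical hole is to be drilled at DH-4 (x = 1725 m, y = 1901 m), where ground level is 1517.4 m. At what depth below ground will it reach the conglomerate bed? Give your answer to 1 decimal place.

433.9 m

Let the plane be z = a·x + b·y + c.
DH-2−DH-1: −581a + 1426b = 1186.9;  DH-3−DH-1: −406a − 64b = 83.8.
Solving gives a = −0.317234, b = 0.703077.
Then c = 79.7 − a·1055 − b·171 = 294.16.
At (1725, 1901): z_contact = −547.23 + 1336.55 + 294.16 = 1083.48 m.
Depth below ground = 1517.4 − 1083.48 = 433.9 m.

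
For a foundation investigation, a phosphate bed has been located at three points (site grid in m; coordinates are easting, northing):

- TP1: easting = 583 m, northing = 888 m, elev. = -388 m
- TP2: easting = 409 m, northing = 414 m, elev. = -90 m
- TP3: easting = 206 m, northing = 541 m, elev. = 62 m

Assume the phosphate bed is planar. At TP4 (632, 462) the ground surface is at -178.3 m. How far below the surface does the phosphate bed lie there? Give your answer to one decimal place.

Two edge vectors: TP1→TP2 = (-174, -474, 298), TP1→TP3 = (-377, -347, 450).
Normal n = (TP1→TP2) × (TP1→TP3) = (-109894, -34046, -118320).
So ∂z/∂easting = −n_x/n_z = −0.92879 and ∂z/∂northing = −n_y/n_z = −0.28775.
Intercept c from TP1: -388 + 541.48 + 255.52 = 409.00.
At (632, 462): z_contact = −586.99 − 132.94 + 409.00 = -310.93 m.
Depth below ground = -178.3 − (-310.93) = 132.6 m.

132.6 m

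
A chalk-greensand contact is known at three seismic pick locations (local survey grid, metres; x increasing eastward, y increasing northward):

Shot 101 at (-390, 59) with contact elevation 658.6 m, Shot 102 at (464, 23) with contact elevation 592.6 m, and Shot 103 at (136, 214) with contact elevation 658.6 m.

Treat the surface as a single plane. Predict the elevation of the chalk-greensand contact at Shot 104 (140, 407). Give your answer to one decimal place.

Two edge vectors: Shot 101→Shot 102 = (854, -36, -66), Shot 101→Shot 103 = (526, 155, 0).
Normal n = (Shot 101→Shot 102) × (Shot 101→Shot 103) = (10230, -34716, 151306).
So ∂z/∂x = −n_x/n_z = −0.06761 and ∂z/∂y = −n_y/n_z = 0.22944.
Intercept c from Shot 101: 658.6 − 26.37 − 13.54 = 618.69.
At (140, 407): z = −9.5 + 93.4 + 618.69 = 702.6 m.

702.6 m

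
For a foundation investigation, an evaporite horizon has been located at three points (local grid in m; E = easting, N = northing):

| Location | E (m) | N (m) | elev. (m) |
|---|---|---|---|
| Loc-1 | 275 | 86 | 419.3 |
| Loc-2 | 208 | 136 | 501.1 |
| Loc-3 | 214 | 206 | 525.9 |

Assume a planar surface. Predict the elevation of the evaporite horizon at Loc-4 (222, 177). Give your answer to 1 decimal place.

506.2 m

Two edge vectors: Loc-1→Loc-2 = (-67, 50, 81.8), Loc-1→Loc-3 = (-61, 120, 106.6).
Normal n = (Loc-1→Loc-2) × (Loc-1→Loc-3) = (-4486, 2152.4, -4990).
So ∂z/∂E = −n_x/n_z = −0.89900 and ∂z/∂N = −n_y/n_z = 0.43134.
Intercept c from Loc-1: 419.3 + 247.22 − 37.10 = 629.43.
At (222, 177): z = −199.6 + 76.3 + 629.43 = 506.2 m.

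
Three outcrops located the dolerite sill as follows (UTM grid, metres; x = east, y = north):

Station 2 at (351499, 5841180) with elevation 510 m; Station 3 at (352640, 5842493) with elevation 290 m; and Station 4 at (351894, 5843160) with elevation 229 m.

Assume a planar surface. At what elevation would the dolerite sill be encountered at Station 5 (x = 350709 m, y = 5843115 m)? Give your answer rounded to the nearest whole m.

280 m

Let the plane be z = a·x + b·y + c.
Station 3−Station 2: 1141a + 1313b = −220;  Station 4−Station 2: 395a + 1980b = −281.
Solving gives a = −0.03829088, b = −0.13428035.
Then c = 510 − a·351499 − b·5841180 = 798324.93.
At (350709, 5843115): z = −13429.0 − 784615.6 + 798324.93 = 280.4 m.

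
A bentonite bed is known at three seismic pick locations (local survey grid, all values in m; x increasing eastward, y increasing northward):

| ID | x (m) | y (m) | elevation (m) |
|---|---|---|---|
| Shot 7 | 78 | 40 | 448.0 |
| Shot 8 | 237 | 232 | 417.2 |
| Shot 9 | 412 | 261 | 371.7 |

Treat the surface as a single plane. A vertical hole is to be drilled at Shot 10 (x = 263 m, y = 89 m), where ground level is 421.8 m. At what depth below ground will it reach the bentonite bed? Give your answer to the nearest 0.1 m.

Two edge vectors: Shot 7→Shot 8 = (159, 192, -30.8), Shot 7→Shot 9 = (334, 221, -76.3).
Normal n = (Shot 7→Shot 8) × (Shot 7→Shot 9) = (-7842.8, 1844.5, -28989).
So ∂z/∂x = −n_x/n_z = −0.27054 and ∂z/∂y = −n_y/n_z = 0.06363.
Intercept c from Shot 7: 448 + 21.10 − 2.55 = 466.56.
At (263, 89): z_contact = −71.15 + 5.66 + 466.56 = 401.07 m.
Depth below ground = 421.8 − 401.07 = 20.7 m.

20.7 m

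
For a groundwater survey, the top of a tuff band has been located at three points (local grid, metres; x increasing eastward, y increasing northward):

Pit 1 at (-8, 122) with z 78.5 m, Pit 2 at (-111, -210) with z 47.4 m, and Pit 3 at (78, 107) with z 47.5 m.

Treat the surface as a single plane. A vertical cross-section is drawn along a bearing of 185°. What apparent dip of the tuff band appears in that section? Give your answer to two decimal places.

Let the plane be z = a·x + b·y + c.
Pit 2−Pit 1: −103a − 332b = −31.1;  Pit 3−Pit 1: 86a − 15b = −31.
Solving gives a = −0.32646, b = 0.19496.
Unit vector along 185° is (sin 185°, cos 185°) = (-0.0872, -0.9962).
Slope in that direction = a·(-0.0872) + b·(-0.9962) = −0.16576.
Apparent dip = arctan|0.16576| = 9.41° (true dip is 20.8°, so apparent ≤ true as expected).

9.41°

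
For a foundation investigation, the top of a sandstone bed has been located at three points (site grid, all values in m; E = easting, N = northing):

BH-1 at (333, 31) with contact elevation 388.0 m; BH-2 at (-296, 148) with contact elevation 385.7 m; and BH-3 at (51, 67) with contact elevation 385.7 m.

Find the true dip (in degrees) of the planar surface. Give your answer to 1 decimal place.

4.5°

Two edge vectors: BH-1→BH-2 = (-629, 117, -2.3), BH-1→BH-3 = (-282, 36, -2.3).
Normal n = (BH-1→BH-2) × (BH-1→BH-3) = (-186.3, -798.1, 10350).
So ∂z/∂E = −n_x/n_z = 0.01800 and ∂z/∂N = −n_y/n_z = 0.07711.
Gradient magnitude |∇z| = √(a² + b²) = √(0.00032 + 0.00595) = 0.07918.
True dip = arctan(0.07918) = 4.5°, dipping toward SSW (azimuth ≈ 193°).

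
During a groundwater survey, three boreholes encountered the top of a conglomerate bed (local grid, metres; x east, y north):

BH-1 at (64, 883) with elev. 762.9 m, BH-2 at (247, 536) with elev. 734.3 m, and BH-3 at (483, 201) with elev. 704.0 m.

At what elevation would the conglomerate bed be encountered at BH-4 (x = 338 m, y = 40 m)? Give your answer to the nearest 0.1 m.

Let the plane be z = a·x + b·y + c.
BH-2−BH-1: 183a − 347b = −28.6;  BH-3−BH-1: 419a − 682b = −58.9.
Solving gives a = −0.04532, b = 0.05852.
Then c = 762.9 − a·64 − b·883 = 714.13.
At (338, 40): z = −15.3 + 2.3 + 714.13 = 701.2 m.

701.2 m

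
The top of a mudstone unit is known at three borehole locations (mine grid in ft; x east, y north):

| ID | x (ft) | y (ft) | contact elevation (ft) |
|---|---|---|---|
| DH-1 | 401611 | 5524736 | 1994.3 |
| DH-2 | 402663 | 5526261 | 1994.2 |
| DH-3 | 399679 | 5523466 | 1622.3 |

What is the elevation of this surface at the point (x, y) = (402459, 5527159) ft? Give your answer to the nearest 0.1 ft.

Two edge vectors: DH-1→DH-2 = (1052, 1525, -0.1), DH-1→DH-3 = (-1932, -1270, -372).
Normal n = (DH-1→DH-2) × (DH-1→DH-3) = (-567427, 391537.2, 1610260).
So ∂z/∂x = −n_x/n_z = 0.352382224 and ∂z/∂y = −n_y/n_z = −0.243151541.
Intercept c from DH-1: 1994.3 − 141520.58 + 1343348.07 = 1203821.79.
At (402459, 5527159): z = 141819.4 − 1343937.2 + 1203821.79 = 1704.0 ft.

1704.0 ft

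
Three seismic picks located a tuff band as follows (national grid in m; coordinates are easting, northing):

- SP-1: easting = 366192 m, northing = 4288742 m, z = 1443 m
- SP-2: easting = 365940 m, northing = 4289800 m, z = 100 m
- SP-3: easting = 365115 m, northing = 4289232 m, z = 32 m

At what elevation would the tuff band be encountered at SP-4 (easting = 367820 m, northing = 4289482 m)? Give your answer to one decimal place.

1986.1 m

Let the plane be z = a·easting + b·northing + c.
SP-2−SP-1: −252a + 1058b = −1343;  SP-3−SP-1: −1077a + 490b = −1411.
Solving gives a = 0.821633369, b = −1.073675228.
Then c = 1443 − a·366192 − b·4288742 = 4305283.48.
At (367820, 4289482): z = 302213.2 − 4605510.6 + 4305283.48 = 1986.1 m.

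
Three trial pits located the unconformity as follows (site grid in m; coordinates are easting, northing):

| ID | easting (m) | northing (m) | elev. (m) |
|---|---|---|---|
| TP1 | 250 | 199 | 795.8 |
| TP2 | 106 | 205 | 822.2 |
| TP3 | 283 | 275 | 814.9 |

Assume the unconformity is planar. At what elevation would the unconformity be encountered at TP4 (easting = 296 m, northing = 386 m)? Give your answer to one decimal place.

848.8 m

Let the plane be z = a·easting + b·northing + c.
TP2−TP1: −144a + 6b = 26.4;  TP3−TP1: 33a + 76b = 19.1.
Solving gives a = −0.16979, b = 0.32504.
Then c = 795.8 − a·250 − b·199 = 773.56.
At (296, 386): z = −50.3 + 125.5 + 773.56 = 848.8 m.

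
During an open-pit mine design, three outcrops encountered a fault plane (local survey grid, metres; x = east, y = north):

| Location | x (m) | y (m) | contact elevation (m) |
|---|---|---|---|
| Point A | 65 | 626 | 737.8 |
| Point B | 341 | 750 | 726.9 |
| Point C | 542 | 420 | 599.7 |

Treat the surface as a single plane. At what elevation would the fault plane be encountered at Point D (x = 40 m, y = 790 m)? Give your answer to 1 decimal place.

Let the plane be z = a·x + b·y + c.
Point B−Point A: 276a + 124b = −10.9;  Point C−Point A: 477a − 206b = −138.1.
Solving gives a = −0.16698, b = 0.28375.
Then c = 737.8 − a·65 − b·626 = 571.03.
At (40, 790): z = −6.7 + 224.2 + 571.03 = 788.5 m.

788.5 m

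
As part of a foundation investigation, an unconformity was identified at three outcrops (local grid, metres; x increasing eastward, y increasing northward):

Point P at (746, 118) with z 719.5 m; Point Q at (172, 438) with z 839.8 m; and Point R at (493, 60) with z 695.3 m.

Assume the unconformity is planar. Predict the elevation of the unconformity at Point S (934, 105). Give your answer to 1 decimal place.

715.7 m

Let the plane be z = a·x + b·y + c.
Point Q−Point P: −574a + 320b = 120.3;  Point R−Point P: −253a − 58b = −24.2.
Solving gives a = 0.00671, b = 0.38797.
Then c = 719.5 − a·746 − b·118 = 668.71.
At (934, 105): z = 6.3 + 40.7 + 668.71 = 715.7 m.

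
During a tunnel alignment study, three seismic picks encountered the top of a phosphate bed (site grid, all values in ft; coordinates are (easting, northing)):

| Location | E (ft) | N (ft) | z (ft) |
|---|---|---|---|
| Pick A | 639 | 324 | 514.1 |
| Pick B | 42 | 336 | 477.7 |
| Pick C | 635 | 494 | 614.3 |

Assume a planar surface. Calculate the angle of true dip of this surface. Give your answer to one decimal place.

Let the plane be z = a·E + b·N + c.
Pick B−Pick A: −597a + 12b = −36.4;  Pick C−Pick A: −4a + 170b = 100.2.
Solving gives a = 0.07285, b = 0.59113.
Gradient magnitude |∇z| = √(a² + b²) = √(0.00531 + 0.34943) = 0.59560.
True dip = arctan(0.59560) = 30.8°, dipping toward S (azimuth ≈ 187°).

30.8°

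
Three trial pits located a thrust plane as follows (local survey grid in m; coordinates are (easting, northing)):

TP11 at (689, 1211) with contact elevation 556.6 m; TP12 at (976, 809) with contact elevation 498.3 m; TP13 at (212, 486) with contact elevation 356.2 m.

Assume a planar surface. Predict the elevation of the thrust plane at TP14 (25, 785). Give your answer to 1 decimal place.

Two edge vectors: TP11→TP12 = (287, -402, -58.3), TP11→TP13 = (-477, -725, -200.4).
Normal n = (TP11→TP12) × (TP11→TP13) = (38293.3, 85323.9, -399829).
So ∂z/∂E = −n_x/n_z = 0.095774 and ∂z/∂N = −n_y/n_z = 0.213401.
Intercept c from TP11: 556.6 − 65.99 − 258.43 = 232.18.
At (25, 785): z = 2.4 + 167.5 + 232.18 = 402.1 m.

402.1 m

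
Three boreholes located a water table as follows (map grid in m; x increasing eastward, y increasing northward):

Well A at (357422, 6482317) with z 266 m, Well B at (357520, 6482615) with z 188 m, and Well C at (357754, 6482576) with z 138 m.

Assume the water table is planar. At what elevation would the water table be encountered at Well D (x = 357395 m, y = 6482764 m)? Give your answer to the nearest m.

191 m

Two edge vectors: Well A→Well B = (98, 298, -78), Well A→Well C = (332, 259, -128).
Normal n = (Well A→Well B) × (Well A→Well C) = (-17942, -13352, -73554).
So ∂z/∂x = −n_x/n_z = −0.24392963 and ∂z/∂y = −n_y/n_z = −0.18152650.
Intercept c from Well A: 266 + 87185.82 + 1176712.30 = 1264164.12.
At (357395, 6482764): z = −87179.2 − 1176793.4 + 1264164.12 = 191.4 m.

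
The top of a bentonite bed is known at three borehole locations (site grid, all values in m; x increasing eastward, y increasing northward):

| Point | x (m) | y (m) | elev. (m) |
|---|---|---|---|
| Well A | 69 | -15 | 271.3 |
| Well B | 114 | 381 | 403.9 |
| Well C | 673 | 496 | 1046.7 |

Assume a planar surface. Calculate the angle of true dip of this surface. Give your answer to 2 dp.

Let the plane be z = a·x + b·y + c.
Well B−Well A: 45a + 396b = 132.6;  Well C−Well A: 604a + 511b = 775.4.
Solving gives a = 1.10690, b = 0.20906.
Gradient magnitude |∇z| = √(a² + b²) = √(1.22523 + 0.04371) = 1.12647.
True dip = arctan(1.12647) = 48.40°, dipping toward W (azimuth ≈ 259°).

48.40°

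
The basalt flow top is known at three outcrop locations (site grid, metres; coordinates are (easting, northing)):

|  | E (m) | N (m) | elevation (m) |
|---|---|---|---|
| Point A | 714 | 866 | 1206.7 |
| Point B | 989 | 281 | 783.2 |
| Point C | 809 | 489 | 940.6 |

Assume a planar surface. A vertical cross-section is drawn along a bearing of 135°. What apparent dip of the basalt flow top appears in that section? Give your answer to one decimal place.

28.5°

Let the plane be z = a·E + b·N + c.
Point B−Point A: 275a − 585b = −423.5;  Point C−Point A: 95a − 377b = −266.1.
Solving gives a = −0.08297, b = 0.68493.
Unit vector along 135° is (sin 135°, cos 135°) = (0.7071, -0.7071).
Slope in that direction = a·(0.7071) + b·(-0.7071) = −0.54299.
Apparent dip = arctan|0.54299| = 28.5° (true dip is 34.6°, so apparent ≤ true as expected).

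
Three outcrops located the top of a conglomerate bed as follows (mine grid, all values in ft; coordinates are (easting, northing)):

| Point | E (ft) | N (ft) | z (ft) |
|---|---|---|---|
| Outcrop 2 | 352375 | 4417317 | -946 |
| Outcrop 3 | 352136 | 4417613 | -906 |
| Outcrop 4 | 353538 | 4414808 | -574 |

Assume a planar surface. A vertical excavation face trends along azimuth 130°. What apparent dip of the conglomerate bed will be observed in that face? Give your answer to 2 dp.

Two edge vectors: Outcrop 2→Outcrop 3 = (-239, 296, 40), Outcrop 2→Outcrop 4 = (1163, -2509, 372).
Normal n = (Outcrop 2→Outcrop 3) × (Outcrop 2→Outcrop 4) = (210472, 135428, 255403).
So ∂z/∂E = −n_x/n_z = −0.82408 and ∂z/∂N = −n_y/n_z = −0.53025.
Unit vector along 130° is (sin 130°, cos 130°) = (0.7660, -0.6428).
Slope in that direction = a·(0.7660) + b·(-0.6428) = −0.29044.
Apparent dip = arctan|0.29044| = 16.20° (true dip is 44.4°, so apparent ≤ true as expected).

16.20°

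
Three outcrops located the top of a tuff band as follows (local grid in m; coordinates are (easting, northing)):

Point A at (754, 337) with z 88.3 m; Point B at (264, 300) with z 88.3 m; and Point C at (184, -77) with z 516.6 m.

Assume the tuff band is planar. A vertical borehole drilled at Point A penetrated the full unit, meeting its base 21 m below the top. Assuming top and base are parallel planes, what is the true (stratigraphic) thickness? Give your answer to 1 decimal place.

13.7 m

Two edge vectors: Point A→Point B = (-490, -37, 0), Point A→Point C = (-570, -414, 428.3).
Normal n = (Point A→Point B) × (Point A→Point C) = (-15847.1, 209867, 181770).
So ∂z/∂E = −n_x/n_z = 0.08718 and ∂z/∂N = −n_y/n_z = −1.15457.
|∇z| = √(a²+b²) = 1.15786, so dip δ = arctan(1.15786) = 49.18°.
True thickness = vertical thickness × cos δ = 21 × cos 49.18° = 13.7 m.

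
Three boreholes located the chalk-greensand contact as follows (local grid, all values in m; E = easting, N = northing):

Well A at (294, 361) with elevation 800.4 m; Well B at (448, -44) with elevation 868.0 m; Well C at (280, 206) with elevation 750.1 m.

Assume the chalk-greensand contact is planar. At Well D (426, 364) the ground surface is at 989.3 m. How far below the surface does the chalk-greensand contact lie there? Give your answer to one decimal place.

50.4 m

Let the plane be z = a·E + b·N + c.
Well B−Well A: 154a − 405b = 67.6;  Well C−Well A: −14a − 155b = −50.3.
Solving gives a = 1.04433, b = 0.23019.
Then c = 800.4 − a·294 − b·361 = 410.27.
At (426, 364): z_contact = 444.88 + 83.79 + 410.27 = 938.94 m.
Depth below ground = 989.3 − 938.94 = 50.4 m.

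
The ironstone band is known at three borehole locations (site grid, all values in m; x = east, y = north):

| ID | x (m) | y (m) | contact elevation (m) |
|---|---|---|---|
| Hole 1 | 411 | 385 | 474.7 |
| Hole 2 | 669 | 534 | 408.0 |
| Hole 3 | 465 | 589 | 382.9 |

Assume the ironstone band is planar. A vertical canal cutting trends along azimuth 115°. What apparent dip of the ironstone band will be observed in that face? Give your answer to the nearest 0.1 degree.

10.9°

Two edge vectors: Hole 1→Hole 2 = (258, 149, -66.7), Hole 1→Hole 3 = (54, 204, -91.8).
Normal n = (Hole 1→Hole 2) × (Hole 1→Hole 3) = (-71.4, 20082.6, 44586).
So ∂z/∂x = −n_x/n_z = 0.00160 and ∂z/∂y = −n_y/n_z = −0.45042.
Unit vector along 115° is (sin 115°, cos 115°) = (0.9063, -0.4226).
Slope in that direction = a·(0.9063) + b·(-0.4226) = 0.19181.
Apparent dip = arctan|0.19181| = 10.9° (true dip is 24.2°, so apparent ≤ true as expected).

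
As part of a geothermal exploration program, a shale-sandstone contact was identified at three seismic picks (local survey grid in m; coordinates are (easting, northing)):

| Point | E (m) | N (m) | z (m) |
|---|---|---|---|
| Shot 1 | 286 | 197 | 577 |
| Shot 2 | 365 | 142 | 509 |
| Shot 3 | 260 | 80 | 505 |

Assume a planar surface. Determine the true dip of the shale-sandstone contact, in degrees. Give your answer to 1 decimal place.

Let the plane be z = a·E + b·N + c.
Shot 2−Shot 1: 79a − 55b = −68;  Shot 3−Shot 1: −26a − 117b = −72.
Solving gives a = −0.37440, b = 0.69859.
Gradient magnitude |∇z| = √(a² + b²) = √(0.14018 + 0.48802) = 0.79259.
True dip = arctan(0.79259) = 38.4°, dipping toward SSE (azimuth ≈ 152°).

38.4°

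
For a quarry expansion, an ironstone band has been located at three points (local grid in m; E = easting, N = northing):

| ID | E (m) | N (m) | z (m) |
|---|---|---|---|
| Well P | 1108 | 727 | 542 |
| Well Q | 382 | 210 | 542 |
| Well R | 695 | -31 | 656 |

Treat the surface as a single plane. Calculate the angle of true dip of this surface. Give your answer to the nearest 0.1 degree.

Two edge vectors: Well P→Well Q = (-726, -517, 0), Well P→Well R = (-413, -758, 114).
Normal n = (Well P→Well Q) × (Well P→Well R) = (-58938, 82764, 336787).
So ∂z/∂E = −n_x/n_z = 0.17500 and ∂z/∂N = −n_y/n_z = −0.24575.
Gradient magnitude |∇z| = √(a² + b²) = √(0.03063 + 0.06039) = 0.30169.
True dip = arctan(0.30169) = 16.8°, dipping toward NW (azimuth ≈ 325°).

16.8°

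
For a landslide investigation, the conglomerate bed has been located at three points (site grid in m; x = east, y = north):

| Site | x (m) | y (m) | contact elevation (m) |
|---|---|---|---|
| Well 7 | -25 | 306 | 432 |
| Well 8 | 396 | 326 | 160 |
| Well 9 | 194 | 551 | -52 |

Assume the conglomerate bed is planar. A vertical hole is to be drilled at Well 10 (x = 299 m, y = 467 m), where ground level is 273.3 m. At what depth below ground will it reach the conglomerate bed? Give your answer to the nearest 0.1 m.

263.2 m

Two edge vectors: Well 7→Well 8 = (421, 20, -272), Well 7→Well 9 = (219, 245, -484).
Normal n = (Well 7→Well 8) × (Well 7→Well 9) = (56960, 144196, 98765).
So ∂z/∂x = −n_x/n_z = −0.57672 and ∂z/∂y = −n_y/n_z = −1.45999.
Intercept c from Well 7: 432 − 14.42 + 446.76 = 864.34.
At (299, 467): z_contact = −172.44 − 681.82 + 864.34 = 10.08 m.
Depth below ground = 273.3 − 10.08 = 263.2 m.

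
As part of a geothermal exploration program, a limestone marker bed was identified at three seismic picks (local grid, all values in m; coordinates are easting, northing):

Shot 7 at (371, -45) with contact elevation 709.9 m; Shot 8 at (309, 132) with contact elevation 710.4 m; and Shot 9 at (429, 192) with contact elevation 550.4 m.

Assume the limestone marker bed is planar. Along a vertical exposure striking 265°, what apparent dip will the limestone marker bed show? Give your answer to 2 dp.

Let the plane be z = a·easting + b·northing + c.
Shot 8−Shot 7: −62a + 177b = 0.5;  Shot 9−Shot 7: 58a + 237b = −159.5.
Solving gives a = −1.13582, b = −0.39503.
Unit vector along 265° is (sin 265°, cos 265°) = (-0.9962, -0.0872).
Slope in that direction = a·(-0.9962) + b·(-0.0872) = 1.16592.
Apparent dip = arctan|1.16592| = 49.38° (true dip is 50.3°, so apparent ≤ true as expected).

49.38°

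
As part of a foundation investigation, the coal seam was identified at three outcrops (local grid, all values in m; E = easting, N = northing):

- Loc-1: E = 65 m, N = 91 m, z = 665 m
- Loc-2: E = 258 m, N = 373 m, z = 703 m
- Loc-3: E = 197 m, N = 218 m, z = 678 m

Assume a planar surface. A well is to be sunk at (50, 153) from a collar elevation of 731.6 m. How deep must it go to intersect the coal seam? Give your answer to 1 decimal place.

Two edge vectors: Loc-1→Loc-2 = (193, 282, 38), Loc-1→Loc-3 = (132, 127, 13).
Normal n = (Loc-1→Loc-2) × (Loc-1→Loc-3) = (-1160, 2507, -12713).
So ∂z/∂E = −n_x/n_z = −0.09125 and ∂z/∂N = −n_y/n_z = 0.19720.
Intercept c from Loc-1: 665 + 5.93 − 17.95 = 652.99.
At (50, 153): z_contact = −4.56 + 30.17 + 652.99 = 678.60 m.
Depth below ground = 731.6 − 678.60 = 53.0 m.

53.0 m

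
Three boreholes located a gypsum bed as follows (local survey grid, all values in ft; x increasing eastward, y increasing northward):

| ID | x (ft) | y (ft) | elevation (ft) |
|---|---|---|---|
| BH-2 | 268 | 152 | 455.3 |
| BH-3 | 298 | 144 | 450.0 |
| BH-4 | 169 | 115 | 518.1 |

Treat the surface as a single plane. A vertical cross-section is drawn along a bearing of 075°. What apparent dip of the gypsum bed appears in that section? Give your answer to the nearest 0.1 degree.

Let the plane be z = a·x + b·y + c.
BH-3−BH-2: 30a − 8b = −5.3;  BH-4−BH-2: −99a − 37b = 62.8.
Solving gives a = −0.36725, b = −0.71467.
Unit vector along 075° is (sin 75°, cos 75°) = (0.9659, 0.2588).
Slope in that direction = a·(0.9659) + b·(0.2588) = −0.53970.
Apparent dip = arctan|0.53970| = 28.4° (true dip is 38.8°, so apparent ≤ true as expected).

28.4°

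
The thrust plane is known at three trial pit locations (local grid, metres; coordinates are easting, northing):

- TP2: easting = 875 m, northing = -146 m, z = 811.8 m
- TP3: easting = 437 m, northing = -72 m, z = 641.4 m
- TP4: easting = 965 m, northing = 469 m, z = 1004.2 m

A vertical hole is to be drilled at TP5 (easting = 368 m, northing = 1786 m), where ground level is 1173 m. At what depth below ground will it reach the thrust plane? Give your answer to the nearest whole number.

Two edge vectors: TP2→TP3 = (-438, 74, -170.4), TP2→TP4 = (90, 615, 192.4).
Normal n = (TP2→TP3) × (TP2→TP4) = (119033.6, 68935.2, -276030).
So ∂z/∂easting = −n_x/n_z = 0.43123 and ∂z/∂northing = −n_y/n_z = 0.24974.
Intercept c from TP2: 811.8 − 377.33 + 36.46 = 470.93.
At (368, 1786): z_contact = 158.7 + 446.0 + 470.93 = 1075.7 m.
Depth below ground = 1173 − 1075.7 = 97 m.

97 m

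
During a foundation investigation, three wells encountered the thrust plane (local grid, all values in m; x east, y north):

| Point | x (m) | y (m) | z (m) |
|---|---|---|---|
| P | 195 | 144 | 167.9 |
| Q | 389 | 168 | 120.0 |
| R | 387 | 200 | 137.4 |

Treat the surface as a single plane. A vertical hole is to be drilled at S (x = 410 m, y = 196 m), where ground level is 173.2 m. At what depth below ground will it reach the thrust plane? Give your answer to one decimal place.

Two edge vectors: P→Q = (194, 24, -47.9), P→R = (192, 56, -30.5).
Normal n = (P→Q) × (P→R) = (1950.4, -3279.8, 6256).
So ∂z/∂x = −n_x/n_z = −0.31176 and ∂z/∂y = −n_y/n_z = 0.52426.
Intercept c from P: 167.9 + 60.79 − 75.49 = 153.20.
At (410, 196): z_contact = −127.82 + 102.76 + 153.20 = 128.13 m.
Depth below ground = 173.2 − 128.13 = 45.1 m.

45.1 m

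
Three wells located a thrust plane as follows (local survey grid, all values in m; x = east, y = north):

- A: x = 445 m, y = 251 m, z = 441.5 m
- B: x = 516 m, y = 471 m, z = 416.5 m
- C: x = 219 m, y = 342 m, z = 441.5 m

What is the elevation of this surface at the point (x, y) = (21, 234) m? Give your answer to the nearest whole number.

Let the plane be z = a·x + b·y + c.
B−A: 71a + 220b = −25;  C−A: −226a + 91b = 0.
Solving gives a = −0.04049, b = −0.10057.
Then c = 441.5 − a·445 − b·251 = 484.76.
At (21, 234): z = −0.9 − 23.5 + 484.76 = 460.4 m.

460 m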